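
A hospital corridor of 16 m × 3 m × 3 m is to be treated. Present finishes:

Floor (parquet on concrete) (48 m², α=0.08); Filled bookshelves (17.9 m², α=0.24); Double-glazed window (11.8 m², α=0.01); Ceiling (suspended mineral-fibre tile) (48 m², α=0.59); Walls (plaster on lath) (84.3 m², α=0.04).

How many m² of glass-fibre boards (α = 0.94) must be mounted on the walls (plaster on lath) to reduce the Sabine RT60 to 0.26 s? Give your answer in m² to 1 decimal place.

54.7

Summing Sᵢαᵢ: 3.840 + 4.296 + 0.118 + 28.320 + 3.372 → A₁ = 39.946 sabins.
V = 144 m³. Target absorption A₂ = 0.161 × 144 / 0.26 = 89.169 sabins.
Absorption to add: 89.169 − 39.946 = 49.223 sabins.
Each m² of panel replacing the walls (plaster on lath) adds (0.94 − 0.04) = 0.90 sabins.
Panel area = 49.223 / 0.90 = 54.7 m².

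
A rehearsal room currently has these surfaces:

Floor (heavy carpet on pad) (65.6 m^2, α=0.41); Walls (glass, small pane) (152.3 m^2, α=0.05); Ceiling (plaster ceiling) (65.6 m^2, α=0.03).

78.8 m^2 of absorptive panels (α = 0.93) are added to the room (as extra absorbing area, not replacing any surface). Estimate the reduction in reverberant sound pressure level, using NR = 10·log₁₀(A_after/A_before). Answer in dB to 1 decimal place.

4.8 dB

A_before = Σ Sᵢαᵢ = 65.6*0.41 + 152.3*0.05 + 65.6*0.03 = 36.479 sabins.
Treatment contributes 78.8·0.93 = 73.284 sabins.
A_after = 36.479 + 73.284 = 109.763 sabins.
Reduction = 10 log₁₀(A_after/A_before) = 10 log₁₀(3.0089) = 4.8 dB.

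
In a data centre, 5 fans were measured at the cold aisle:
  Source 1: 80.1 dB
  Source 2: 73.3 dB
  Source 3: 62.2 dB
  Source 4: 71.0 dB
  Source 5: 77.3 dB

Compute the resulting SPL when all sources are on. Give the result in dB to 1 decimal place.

82.8 dB

Sum in the linear (power) domain: Σ 10^(Lᵢ/10) = 10^(80.1/10) + 10^(73.3/10) + 10^(62.2/10) + 10^(71.0/10) + 10^(77.3/10) = 1.917e+08.
Combined level = 10 log₁₀(1.917e+08) = 82.8 dB.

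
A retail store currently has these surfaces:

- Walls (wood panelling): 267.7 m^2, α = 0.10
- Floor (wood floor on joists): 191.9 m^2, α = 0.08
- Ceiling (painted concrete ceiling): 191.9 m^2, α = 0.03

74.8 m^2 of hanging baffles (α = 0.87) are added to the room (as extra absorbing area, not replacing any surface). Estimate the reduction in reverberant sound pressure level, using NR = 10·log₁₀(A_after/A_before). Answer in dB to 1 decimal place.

3.7 dB

A_before = Σ Sᵢαᵢ = 267.7·0.10 + 191.9·0.08 + 191.9·0.03 = 47.879 sabins.
Treatment contributes 74.8·0.87 = 65.076 sabins.
New total A_after = 112.955 sabins.
NR = 10·log₁₀(112.955/47.879) = 3.7 dB.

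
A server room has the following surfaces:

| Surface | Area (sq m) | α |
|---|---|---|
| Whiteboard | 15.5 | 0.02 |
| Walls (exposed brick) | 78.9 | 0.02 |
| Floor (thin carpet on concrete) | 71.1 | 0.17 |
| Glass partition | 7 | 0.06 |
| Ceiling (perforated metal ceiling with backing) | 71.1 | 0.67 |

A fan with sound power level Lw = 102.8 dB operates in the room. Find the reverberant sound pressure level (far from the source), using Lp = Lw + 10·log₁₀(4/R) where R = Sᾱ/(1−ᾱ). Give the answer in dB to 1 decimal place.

A = 62.032 sabins; S = 243.6 sq m.
ᾱ = 62.032/243.6 = 0.2546; R = Sᾱ/(1−ᾱ) = 62.032/(1−0.2546) = 83.220 sq m.
Lp = Lw + 10 log₁₀(4/R) = 102.8 -13.18 = 89.6 dB.

89.6 dB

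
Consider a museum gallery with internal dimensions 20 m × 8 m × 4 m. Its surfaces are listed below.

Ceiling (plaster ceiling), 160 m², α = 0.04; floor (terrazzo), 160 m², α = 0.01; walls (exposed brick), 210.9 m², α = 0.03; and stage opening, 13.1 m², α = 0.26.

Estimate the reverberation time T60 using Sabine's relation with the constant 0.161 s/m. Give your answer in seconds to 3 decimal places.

Equivalent absorption area: A = 160*0.04 + 160*0.01 + 210.9*0.03 + 13.1*0.26 = 17.733 m².
Volume V = 20 × 8 × 4 = 640 m³.
Sabine: RT60 = 0.161 × 640 / 17.733 = 5.811 s.

5.811 s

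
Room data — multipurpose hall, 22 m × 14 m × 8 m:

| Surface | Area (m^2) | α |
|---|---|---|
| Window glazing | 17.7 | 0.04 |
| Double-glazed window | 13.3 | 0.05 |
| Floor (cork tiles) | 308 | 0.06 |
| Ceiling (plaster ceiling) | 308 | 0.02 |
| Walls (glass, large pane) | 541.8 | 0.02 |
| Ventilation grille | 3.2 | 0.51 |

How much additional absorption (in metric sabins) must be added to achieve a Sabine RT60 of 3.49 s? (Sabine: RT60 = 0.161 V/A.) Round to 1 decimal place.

A₁ = Σ Sᵢαᵢ = 17.7*0.04 + 13.3*0.05 + 308*0.06 + 308*0.02 + 541.8*0.02 + 3.2*0.51 = 38.481 sabins.
For T = 3.49 s, need A₂ = 0.161·V/T = 0.161·2464/3.49 = 113.669 sabins.
Shortfall: 113.669 − 38.481 = 75.2 sabins.

75.2 sabins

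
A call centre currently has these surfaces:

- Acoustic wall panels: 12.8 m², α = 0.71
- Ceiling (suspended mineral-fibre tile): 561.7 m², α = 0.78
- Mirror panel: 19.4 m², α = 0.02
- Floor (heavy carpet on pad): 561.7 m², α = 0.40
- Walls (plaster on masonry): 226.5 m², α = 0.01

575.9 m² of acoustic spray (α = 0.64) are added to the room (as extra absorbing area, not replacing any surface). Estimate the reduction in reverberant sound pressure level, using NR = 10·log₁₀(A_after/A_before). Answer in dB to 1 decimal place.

Summing Sᵢαᵢ: 9.088 + 438.126 + 0.388 + 224.680 + 2.265 → A_before = 674.547 sabins.
Added absorption = 575.9 × 0.64 = 368.576 sabins.
A_after = 674.547 + 368.576 = 1043.123 sabins.
NR = 10·log₁₀(1043.123/674.547) = 1.9 dB.

1.9 dB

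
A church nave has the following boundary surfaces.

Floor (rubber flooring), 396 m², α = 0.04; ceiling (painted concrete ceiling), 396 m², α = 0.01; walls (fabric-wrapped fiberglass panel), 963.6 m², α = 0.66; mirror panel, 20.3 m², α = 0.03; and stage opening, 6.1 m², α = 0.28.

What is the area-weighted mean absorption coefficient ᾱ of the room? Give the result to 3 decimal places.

0.369

Total surface area S = 1782.0 m².
Weighted sum Σ Sα = 658.093.
ᾱ = 658.093 / 1782.0 = 0.369.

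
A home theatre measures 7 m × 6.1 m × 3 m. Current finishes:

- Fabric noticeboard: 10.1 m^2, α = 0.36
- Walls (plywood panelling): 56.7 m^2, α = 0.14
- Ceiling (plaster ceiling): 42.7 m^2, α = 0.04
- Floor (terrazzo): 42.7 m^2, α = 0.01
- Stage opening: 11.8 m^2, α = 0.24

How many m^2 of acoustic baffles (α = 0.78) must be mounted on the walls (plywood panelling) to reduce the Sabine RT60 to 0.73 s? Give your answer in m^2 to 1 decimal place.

18.3

A₁ = Σ Sᵢαᵢ = 10.1*0.36 + 56.7*0.14 + 42.7*0.04 + 42.7*0.01 + 11.8*0.24 = 16.541 sabins.
Required A₂ = 0.161·128.1/0.73 = 28.252 sabins.
Absorption to add: 28.252 − 16.541 = 11.711 sabins.
Net gain per m^2: Δα = 0.78 − 0.14 = 0.64.
Panel area = 11.711 / 0.64 = 18.3 m^2.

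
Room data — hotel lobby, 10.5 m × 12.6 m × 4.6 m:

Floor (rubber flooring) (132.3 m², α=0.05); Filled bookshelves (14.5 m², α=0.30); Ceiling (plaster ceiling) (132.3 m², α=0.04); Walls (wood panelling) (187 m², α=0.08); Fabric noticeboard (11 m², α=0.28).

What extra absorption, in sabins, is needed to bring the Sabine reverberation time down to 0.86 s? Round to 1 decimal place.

79.6 sabins

Summing Sᵢαᵢ: 6.615 + 4.350 + 5.292 + 14.960 + 3.080 → A₁ = 34.297 sabins.
V = 608.58 m³. Required absorption A₂ = 0.161 × 608.58 / 0.86 = 113.932 sabins.
Additional absorption ΔA = 113.932 − 34.297 = 79.6 sabins.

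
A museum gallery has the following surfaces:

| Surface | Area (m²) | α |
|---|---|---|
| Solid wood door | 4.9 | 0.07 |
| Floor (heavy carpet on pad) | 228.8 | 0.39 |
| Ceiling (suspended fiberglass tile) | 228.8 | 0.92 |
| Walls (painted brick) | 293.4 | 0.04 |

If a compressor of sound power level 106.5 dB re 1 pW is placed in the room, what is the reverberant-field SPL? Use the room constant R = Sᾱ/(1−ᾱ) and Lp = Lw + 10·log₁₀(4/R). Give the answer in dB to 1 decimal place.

A = 311.807 sabins; S = 755.9 m².
ᾱ = 0.4125, so room constant R = A/(1−ᾱ) = 530.735 m².
Lp = 106.5 + 10·log₁₀(4/530.735) = 106.5 + (-21.23) = 85.3 dB.

85.3 dB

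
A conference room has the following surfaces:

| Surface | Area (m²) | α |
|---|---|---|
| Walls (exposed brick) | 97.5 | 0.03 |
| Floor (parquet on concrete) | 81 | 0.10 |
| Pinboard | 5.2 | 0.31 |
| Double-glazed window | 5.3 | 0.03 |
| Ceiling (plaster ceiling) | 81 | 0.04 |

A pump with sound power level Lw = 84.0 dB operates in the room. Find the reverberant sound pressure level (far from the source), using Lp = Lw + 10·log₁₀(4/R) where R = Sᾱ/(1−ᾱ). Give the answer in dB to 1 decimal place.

77.7 dB

A = 16.036 sabins; S = 270.0 m².
ᾱ = 16.036/270.0 = 0.0594; R = Sᾱ/(1−ᾱ) = 16.036/(1−0.0594) = 17.049 m².
Lp = 84.0 + 10·log₁₀(4/17.049) = 84.0 + (-6.30) = 77.7 dB.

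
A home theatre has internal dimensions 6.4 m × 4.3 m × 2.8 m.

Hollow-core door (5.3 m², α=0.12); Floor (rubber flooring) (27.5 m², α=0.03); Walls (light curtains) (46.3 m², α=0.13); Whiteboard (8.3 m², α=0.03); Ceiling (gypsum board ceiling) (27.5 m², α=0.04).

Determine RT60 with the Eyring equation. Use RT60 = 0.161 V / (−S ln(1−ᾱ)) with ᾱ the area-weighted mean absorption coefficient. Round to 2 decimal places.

S = Σ Sᵢ = 114.9 m².
Absorption A = 5.3×0.12 + 27.5×0.03 + 46.3×0.13 + 8.3×0.03 + 27.5×0.04 = 8.829 sabins.
Mean coefficient ᾱ = A/S = 0.0768.
−S·ln(1−ᾱ) = −114.9 × ln(1 − 0.0768) = 9.182.
V = 6.4 × 4.3 × 2.8 = 77.056 m³.
T = 0.161·V/[−S·ln(1−ᾱ)] = 0.161·77.056/9.182 = 1.35 s.

1.35 s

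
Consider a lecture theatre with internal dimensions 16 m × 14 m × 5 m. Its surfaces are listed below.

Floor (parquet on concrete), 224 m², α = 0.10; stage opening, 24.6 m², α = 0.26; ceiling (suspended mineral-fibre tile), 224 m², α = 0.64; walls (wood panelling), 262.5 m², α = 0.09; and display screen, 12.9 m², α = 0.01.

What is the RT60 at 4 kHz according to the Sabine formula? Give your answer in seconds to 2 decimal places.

Total absorption A = 224×0.10 + 24.6×0.26 + 224×0.64 + 262.5×0.09 + 12.9×0.01
  = 22.400 + 6.396 + 143.360 + 23.625 + 0.129 = 195.910 m² sabins.
Volume V = 16 × 14 × 5 = 1120 m³.
Sabine: RT60 = 0.161 × 1120 / 195.910 = 0.92 s.

0.92 seconds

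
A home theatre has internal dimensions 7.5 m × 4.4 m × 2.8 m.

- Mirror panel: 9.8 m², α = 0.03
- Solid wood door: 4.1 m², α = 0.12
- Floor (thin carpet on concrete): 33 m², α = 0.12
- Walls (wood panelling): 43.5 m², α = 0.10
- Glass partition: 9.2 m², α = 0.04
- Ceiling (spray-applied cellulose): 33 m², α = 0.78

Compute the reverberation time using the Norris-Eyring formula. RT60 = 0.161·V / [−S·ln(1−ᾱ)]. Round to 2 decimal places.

0.36 sec

S = Σ Sᵢ = 132.6 m².
Absorption A = 9.8·0.03 + 4.1·0.12 + 33·0.12 + 43.5·0.10 + 9.2·0.04 + 33·0.78 = 35.204 sabins.
ᾱ = 35.204 / 132.6 = 0.2655.
Eyring denominator: −S ln(1−ᾱ) = 40.916.
V = 7.5 × 4.4 × 2.8 = 92.4 m³.
RT60 = 0.161 × 92.4 / 40.916 = 0.36 s.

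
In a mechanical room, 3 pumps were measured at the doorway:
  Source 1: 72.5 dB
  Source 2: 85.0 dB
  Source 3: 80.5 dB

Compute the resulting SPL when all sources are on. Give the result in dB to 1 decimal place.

86.5 dB

Converting to relative power and adding: 10^(72.5/10) + 10^(85.0/10) + 10^(80.5/10) = 4.462e+08.
Combined level = 10 log₁₀(4.462e+08) = 86.5 dB.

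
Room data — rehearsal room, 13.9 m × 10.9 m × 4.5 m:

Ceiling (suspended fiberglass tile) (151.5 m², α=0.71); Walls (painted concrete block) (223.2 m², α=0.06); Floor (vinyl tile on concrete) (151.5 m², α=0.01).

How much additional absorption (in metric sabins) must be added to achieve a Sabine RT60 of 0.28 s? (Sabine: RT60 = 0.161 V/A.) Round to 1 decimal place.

269.6 sabins

Equivalent absorption area: A₁ = 151.5*0.71 + 223.2*0.06 + 151.5*0.01 = 122.472 m².
For T = 0.28 s, need A₂ = 0.161·V/T = 0.161·681.795/0.28 = 392.032 sabins.
ΔA = A₂ − A₁ = 392.032 − 122.472 = 269.6 sabins.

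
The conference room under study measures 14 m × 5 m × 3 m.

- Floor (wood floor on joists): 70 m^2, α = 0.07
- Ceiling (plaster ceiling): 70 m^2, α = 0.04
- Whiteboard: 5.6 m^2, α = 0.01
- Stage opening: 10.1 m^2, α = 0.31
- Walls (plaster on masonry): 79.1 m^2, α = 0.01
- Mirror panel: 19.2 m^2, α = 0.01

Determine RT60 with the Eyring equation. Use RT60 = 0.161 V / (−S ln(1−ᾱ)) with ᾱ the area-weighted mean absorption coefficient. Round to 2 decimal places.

Total surface area S = 70 + 70 + 5.6 + 10.1 + 79.1 + 19.2 = 254.0 m^2.
Absorption A = 70×0.07 + 70×0.04 + 5.6×0.01 + 10.1×0.31 + 79.1×0.01 + 19.2×0.01 = 11.870 sabins.
Mean coefficient ᾱ = A/S = 0.0467.
−S·ln(1−ᾱ) = −254.0 × ln(1 − 0.0467) = 12.148.
V = 14 × 5 × 3 = 210 m³.
T = 0.161·V/[−S·ln(1−ᾱ)] = 0.161·210/12.148 = 2.78 s.

2.78 seconds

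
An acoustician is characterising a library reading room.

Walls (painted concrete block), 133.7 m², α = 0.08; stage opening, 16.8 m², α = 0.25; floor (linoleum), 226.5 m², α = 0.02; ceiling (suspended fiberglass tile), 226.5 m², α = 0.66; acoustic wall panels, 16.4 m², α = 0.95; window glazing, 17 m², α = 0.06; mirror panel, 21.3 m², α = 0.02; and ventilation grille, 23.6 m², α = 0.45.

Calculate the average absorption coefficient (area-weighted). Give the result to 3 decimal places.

0.288

S = Σ Sᵢ = 133.7 + 16.8 + 226.5 + 226.5 + 16.4 + 17 + 21.3 + 23.6 = 681.8 m².
Σ(Sᵢαᵢ) = 133.7·0.08 + 16.8·0.25 + 226.5·0.02 + 226.5·0.66 + 16.4·0.95 + 17·0.06 + 21.3·0.02 + 23.6·0.45 = 196.562.
ᾱ = A/S = 0.288.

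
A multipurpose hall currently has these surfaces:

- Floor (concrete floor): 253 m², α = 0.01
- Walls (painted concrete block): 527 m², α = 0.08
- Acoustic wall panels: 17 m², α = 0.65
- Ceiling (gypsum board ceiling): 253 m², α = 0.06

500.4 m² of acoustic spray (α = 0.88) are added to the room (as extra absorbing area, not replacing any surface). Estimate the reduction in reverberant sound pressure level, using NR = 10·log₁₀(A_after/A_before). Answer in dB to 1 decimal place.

Total absorption A_before = 253×0.01 + 527×0.08 + 17×0.65 + 253×0.06
  = 2.530 + 42.160 + 11.050 + 15.180 = 70.920 m² sabins.
Added absorption = 500.4 × 0.88 = 440.352 sabins.
A_after = 70.920 + 440.352 = 511.272 sabins.
Reduction = 10 log₁₀(A_after/A_before) = 10 log₁₀(7.2091) = 8.6 dB.

8.6 dB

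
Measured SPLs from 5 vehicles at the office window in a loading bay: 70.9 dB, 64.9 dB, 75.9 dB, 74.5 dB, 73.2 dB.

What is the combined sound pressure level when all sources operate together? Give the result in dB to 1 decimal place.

80.1 dB

Converting to relative power and adding: 10^(70.9/10) + 10^(64.9/10) + 10^(75.9/10) + 10^(74.5/10) + 10^(73.2/10) = 1.034e+08.
L_total = 10·log₁₀(1.034e+08) = 80.1 dB.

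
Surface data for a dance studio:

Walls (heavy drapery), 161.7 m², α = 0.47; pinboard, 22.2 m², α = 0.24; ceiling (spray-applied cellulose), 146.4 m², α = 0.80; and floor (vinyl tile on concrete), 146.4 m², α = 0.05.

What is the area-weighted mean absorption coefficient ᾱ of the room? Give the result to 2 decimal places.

0.43

Total surface area S = 476.7 m².
Weighted sum Σ Sα = 205.767.
ᾱ = A/S = 0.43.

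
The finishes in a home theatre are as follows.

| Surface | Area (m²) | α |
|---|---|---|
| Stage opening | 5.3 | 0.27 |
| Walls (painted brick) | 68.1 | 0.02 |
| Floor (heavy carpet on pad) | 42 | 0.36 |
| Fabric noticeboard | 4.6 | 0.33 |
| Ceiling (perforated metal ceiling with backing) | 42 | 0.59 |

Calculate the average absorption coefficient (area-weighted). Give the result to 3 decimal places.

S = Σ Sᵢ = 5.3 + 68.1 + 42 + 4.6 + 42 = 162.0 m².
A = 5.3×0.27 + 68.1×0.02 + 42×0.36 + 4.6×0.33 + 42×0.59 = 44.211 sabins.
ᾱ = A/S = 0.273.

0.273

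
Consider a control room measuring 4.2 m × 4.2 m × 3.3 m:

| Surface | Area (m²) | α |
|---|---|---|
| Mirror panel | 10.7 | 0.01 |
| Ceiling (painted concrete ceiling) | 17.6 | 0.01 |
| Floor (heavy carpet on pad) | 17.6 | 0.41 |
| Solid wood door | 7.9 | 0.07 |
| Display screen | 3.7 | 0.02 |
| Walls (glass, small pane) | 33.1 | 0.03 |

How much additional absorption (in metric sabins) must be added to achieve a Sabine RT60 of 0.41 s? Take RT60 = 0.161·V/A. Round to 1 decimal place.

Total absorption A₁ = 10.7×0.01 + 17.6×0.01 + 17.6×0.41 + 7.9×0.07 + 3.7×0.02 + 33.1×0.03
  = 0.107 + 0.176 + 7.216 + 0.553 + 0.074 + 0.993 = 9.119 m² sabins.
V = 58.212 m³. Required absorption A₂ = 0.161 × 58.212 / 0.41 = 22.859 sabins.
Additional absorption ΔA = 22.859 − 9.119 = 13.7 sabins.

13.7 sabins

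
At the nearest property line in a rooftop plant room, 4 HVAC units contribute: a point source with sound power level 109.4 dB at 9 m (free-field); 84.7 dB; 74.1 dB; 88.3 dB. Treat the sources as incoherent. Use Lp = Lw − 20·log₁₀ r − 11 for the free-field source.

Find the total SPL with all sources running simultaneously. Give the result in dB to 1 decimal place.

90.3 dB

Source at 9 m: Lp = 109.4 − 20·log₁₀(9) − 11 = 79.3 dB.
Σ 10^(Lᵢ/10) = 1.082e+09.
Combined level = 10 log₁₀(1.082e+09) = 90.3 dB.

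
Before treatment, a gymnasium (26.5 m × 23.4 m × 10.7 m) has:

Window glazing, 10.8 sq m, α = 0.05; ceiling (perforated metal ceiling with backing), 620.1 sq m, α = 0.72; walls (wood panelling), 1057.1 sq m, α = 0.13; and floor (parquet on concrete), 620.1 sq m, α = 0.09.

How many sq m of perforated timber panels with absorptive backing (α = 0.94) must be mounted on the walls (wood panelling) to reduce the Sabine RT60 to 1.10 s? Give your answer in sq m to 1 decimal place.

408.5

Summing Sᵢαᵢ: 0.540 + 446.472 + 137.423 + 55.809 → A₁ = 640.244 sabins.
V = 6635.07 m³. Target absorption A₂ = 0.161 × 6635.07 / 1.10 = 971.133 sabins.
ΔA needed = 971.133 − 640.244 = 330.889 sabins.
Net gain per sq m: Δα = 0.94 − 0.13 = 0.81.
Panel area = 330.889 / 0.81 = 408.5 sq m.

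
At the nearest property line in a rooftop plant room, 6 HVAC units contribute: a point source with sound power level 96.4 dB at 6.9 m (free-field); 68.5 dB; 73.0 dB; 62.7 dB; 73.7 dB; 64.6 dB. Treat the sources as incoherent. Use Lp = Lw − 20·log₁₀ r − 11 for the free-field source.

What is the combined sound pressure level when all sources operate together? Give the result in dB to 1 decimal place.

78.0 dB

Source at 6.9 m: Lp = 96.4 − 20·log₁₀(6.9) − 11 = 68.6 dB.
Converting to relative power and adding: 10^(68.6/10) + 10^(68.5/10) + 10^(73.0/10) + 10^(62.7/10) + 10^(73.7/10) + 10^(64.6/10) = 6.246e+07.
Back to dB: 10·log₁₀ Σ = 78.0 dB.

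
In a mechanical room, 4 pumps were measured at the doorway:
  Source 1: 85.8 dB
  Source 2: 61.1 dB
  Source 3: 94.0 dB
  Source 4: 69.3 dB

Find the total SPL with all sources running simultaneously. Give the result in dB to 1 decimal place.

94.6 dB

Sum in the linear (power) domain: Σ 10^(Lᵢ/10) = 10^(85.8/10) + 10^(61.1/10) + 10^(94.0/10) + 10^(69.3/10) = 2.902e+09.
L_total = 10·log₁₀(2.902e+09) = 94.6 dB.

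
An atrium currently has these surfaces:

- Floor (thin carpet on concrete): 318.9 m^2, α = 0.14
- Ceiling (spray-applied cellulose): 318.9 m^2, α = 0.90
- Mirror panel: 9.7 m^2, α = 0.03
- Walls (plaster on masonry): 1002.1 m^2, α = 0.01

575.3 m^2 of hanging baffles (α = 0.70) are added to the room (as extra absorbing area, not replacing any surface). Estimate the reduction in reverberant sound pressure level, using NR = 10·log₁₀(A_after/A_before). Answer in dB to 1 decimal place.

Equivalent absorption area: A_before = 318.9·0.14 + 318.9·0.90 + 9.7·0.03 + 1002.1·0.01 = 341.968 m^2.
Treatment contributes 575.3·0.70 = 402.710 sabins.
New total A_after = 744.678 sabins.
NR = 10·log₁₀(744.678/341.968) = 3.4 dB.

3.4 dB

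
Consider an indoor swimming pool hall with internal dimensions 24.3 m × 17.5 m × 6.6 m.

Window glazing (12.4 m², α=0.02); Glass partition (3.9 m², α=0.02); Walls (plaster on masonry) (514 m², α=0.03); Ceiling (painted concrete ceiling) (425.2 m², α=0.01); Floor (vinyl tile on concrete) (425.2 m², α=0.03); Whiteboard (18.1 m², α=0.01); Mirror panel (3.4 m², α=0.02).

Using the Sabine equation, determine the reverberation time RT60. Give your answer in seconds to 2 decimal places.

13.69 s

Total absorption A = 12.4*0.02 + 3.9*0.02 + 514*0.03 + 425.2*0.01 + 425.2*0.03 + 18.1*0.01 + 3.4*0.02
  = 0.248 + 0.078 + 15.420 + 4.252 + 12.756 + 0.181 + 0.068 = 33.003 m² sabins.
Volume V = 24.3 × 17.5 × 6.6 = 2806.65 m³.
Sabine: RT60 = 0.161 × 2806.65 / 33.003 = 13.69 s.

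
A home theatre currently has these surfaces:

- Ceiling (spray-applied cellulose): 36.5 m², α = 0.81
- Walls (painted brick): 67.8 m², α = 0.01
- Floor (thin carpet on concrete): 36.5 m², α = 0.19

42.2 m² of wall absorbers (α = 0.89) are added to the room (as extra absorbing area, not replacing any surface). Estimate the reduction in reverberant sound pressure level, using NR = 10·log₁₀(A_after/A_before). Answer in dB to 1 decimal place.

3.0 dB

A_before = Σ Sᵢαᵢ = 36.5×0.81 + 67.8×0.01 + 36.5×0.19 = 37.178 sabins.
Treatment contributes 42.2·0.89 = 37.558 sabins.
A_after = 37.178 + 37.558 = 74.736 sabins.
NR = 10·log₁₀(74.736/37.178) = 3.0 dB.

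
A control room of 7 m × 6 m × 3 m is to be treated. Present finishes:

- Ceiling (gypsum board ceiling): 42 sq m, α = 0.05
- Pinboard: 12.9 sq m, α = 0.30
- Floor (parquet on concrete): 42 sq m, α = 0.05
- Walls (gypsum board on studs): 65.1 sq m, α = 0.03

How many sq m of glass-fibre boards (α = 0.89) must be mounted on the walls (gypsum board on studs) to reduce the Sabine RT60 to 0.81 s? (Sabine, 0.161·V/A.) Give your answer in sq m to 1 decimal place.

17.5

A₁ = Σ Sᵢαᵢ = 42*0.05 + 12.9*0.30 + 42*0.05 + 65.1*0.03 = 10.023 sabins.
Required A₂ = 0.161·126/0.81 = 25.044 sabins.
ΔA needed = 25.044 − 10.023 = 15.021 sabins.
Each sq m of panel replacing the walls (gypsum board on studs) adds (0.89 − 0.03) = 0.86 sabins.
Area = ΔA/Δα = 15.021/0.86 = 17.5 sq m.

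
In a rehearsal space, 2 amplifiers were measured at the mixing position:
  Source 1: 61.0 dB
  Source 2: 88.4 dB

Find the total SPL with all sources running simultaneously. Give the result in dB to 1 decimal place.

Σ 10^(Lᵢ/10) = 6.931e+08.
Back to dB: 10·log₁₀ Σ = 88.4 dB.

88.4 dB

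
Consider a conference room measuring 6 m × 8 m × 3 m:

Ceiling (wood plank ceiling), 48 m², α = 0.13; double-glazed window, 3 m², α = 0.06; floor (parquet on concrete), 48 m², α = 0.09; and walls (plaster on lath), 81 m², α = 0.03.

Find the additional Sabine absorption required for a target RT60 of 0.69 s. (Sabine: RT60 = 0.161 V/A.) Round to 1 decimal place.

20.4 sabins

A₁ = Σ Sᵢαᵢ = 48*0.13 + 3*0.06 + 48*0.09 + 81*0.03 = 13.170 sabins.
Target A₂ = 0.161·144/0.69 = 33.600 sabins (V = 144 m³).
Shortfall: 33.600 − 13.170 = 20.4 sabins.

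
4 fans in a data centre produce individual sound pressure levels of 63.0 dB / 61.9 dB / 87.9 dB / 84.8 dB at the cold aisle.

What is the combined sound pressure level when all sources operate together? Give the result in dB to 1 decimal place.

Sum in the linear (power) domain: Σ 10^(Lᵢ/10) = 10^(63.0/10) + 10^(61.9/10) + 10^(87.9/10) + 10^(84.8/10) = 9.221e+08.
L_total = 10·log₁₀(9.221e+08) = 89.6 dB.

89.6 dB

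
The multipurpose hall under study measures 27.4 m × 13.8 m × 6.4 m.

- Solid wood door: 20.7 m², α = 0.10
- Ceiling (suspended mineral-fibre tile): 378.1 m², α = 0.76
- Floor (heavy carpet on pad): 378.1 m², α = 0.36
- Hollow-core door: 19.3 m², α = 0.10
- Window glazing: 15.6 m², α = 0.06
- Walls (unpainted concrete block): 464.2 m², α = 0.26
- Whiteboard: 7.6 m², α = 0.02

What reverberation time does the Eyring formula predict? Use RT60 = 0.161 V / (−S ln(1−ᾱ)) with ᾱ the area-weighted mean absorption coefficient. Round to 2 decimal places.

0.54 s

Total surface area S = 20.7 + 378.1 + 378.1 + 19.3 + 15.6 + 464.2 + 7.6 = 1283.6 m².
Absorption A = 20.7×0.10 + 378.1×0.76 + 378.1×0.36 + 19.3×0.10 + 15.6×0.06 + 464.2×0.26 + 7.6×0.02 = 549.252 sabins.
Mean coefficient ᾱ = A/S = 0.4279.
−S·ln(1−ᾱ) = −1283.6 × ln(1 − 0.4279) = 716.815.
V = 27.4 × 13.8 × 6.4 = 2419.968 m³.
RT60 = 0.161 × 2419.968 / 716.815 = 0.54 s.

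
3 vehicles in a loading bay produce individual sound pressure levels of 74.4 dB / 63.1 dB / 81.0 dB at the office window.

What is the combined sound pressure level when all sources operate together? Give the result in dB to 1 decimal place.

81.9 dB

Σ 10^(Lᵢ/10) = 1.555e+08.
L_total = 10·log₁₀(1.555e+08) = 81.9 dB.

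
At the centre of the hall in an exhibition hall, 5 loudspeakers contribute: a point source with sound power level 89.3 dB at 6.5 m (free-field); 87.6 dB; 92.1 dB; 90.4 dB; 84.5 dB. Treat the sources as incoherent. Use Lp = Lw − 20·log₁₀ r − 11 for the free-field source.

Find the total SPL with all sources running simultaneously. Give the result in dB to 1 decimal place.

Source at 6.5 m: Lp = 89.3 − 20·log₁₀(6.5) − 11 = 62.0 dB.
Sum in the linear (power) domain: Σ 10^(Lᵢ/10) = 10^(62.0/10) + 10^(87.6/10) + 10^(92.1/10) + 10^(90.4/10) + 10^(84.5/10) = 3.577e+09.
L_total = 10·log₁₀(3.577e+09) = 95.5 dB.

95.5 dB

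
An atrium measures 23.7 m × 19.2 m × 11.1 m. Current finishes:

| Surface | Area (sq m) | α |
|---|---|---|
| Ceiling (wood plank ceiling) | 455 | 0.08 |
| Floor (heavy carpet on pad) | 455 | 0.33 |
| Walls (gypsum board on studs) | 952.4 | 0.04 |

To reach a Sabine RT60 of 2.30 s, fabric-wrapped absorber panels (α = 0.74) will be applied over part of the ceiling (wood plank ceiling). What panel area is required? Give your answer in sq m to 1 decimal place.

195.3

Total absorption A₁ = 455·0.08 + 455·0.33 + 952.4·0.04
  = 36.400 + 150.150 + 38.096 = 224.646 sq m sabins.
Required A₂ = 0.161·5050.944/2.30 = 353.566 sabins.
ΔA needed = 353.566 − 224.646 = 128.920 sabins.
Each sq m of panel replacing the ceiling (wood plank ceiling) adds (0.74 − 0.08) = 0.66 sabins.
Panel area = 128.920 / 0.66 = 195.3 sq m.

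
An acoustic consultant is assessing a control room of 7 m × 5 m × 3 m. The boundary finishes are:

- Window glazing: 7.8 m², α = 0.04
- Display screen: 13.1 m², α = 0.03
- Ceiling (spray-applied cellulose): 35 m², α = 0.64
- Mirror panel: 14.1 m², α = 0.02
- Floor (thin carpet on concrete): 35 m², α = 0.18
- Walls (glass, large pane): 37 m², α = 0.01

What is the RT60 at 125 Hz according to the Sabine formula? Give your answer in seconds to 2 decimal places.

A = Σ Sᵢαᵢ = 7.8*0.04 + 13.1*0.03 + 35*0.64 + 14.1*0.02 + 35*0.18 + 37*0.01 = 30.057 sabins.
Room volume: 105 m³.
RT60 = 0.161 · V / A = 0.161 × 105 / 30.057 = 0.56 s.

0.56 s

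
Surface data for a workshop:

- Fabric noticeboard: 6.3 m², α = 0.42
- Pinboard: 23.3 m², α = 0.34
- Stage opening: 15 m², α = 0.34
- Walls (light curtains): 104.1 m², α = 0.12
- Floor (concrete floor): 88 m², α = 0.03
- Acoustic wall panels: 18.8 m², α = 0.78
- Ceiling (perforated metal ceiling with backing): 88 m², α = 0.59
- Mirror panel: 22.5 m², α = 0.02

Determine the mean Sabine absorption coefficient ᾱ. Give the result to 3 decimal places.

0.267

S = Σ Sᵢ = 6.3 + 23.3 + 15 + 104.1 + 88 + 18.8 + 88 + 22.5 = 366.0 m².
A = 6.3×0.42 + 23.3×0.34 + 15×0.34 + 104.1×0.12 + 88×0.03 + 18.8×0.78 + 88×0.59 + 22.5×0.02 = 97.834 sabins.
ᾱ = A/S = 0.267.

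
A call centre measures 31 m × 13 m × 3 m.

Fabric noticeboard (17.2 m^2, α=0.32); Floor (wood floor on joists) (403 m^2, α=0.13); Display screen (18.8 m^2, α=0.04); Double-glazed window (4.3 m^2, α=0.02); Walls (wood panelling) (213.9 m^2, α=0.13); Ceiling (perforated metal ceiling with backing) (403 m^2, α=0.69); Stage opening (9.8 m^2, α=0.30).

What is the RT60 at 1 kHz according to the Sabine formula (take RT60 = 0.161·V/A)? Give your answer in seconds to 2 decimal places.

0.53 s

Summing Sᵢαᵢ: 5.504 + 52.390 + 0.752 + 0.086 + 27.807 + 278.070 + 2.940 → A = 367.549 sabins.
Volume V = 31 × 13 × 3 = 1209 m³.
Sabine: RT60 = 0.161 × 1209 / 367.549 = 0.53 s.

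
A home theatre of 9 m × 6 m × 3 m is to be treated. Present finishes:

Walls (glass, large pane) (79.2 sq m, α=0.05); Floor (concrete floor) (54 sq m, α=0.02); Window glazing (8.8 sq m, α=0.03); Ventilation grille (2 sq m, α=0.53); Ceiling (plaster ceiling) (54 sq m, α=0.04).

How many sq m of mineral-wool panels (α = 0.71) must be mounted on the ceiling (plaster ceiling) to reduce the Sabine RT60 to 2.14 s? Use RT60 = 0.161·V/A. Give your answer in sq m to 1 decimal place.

5.5

Summing Sᵢαᵢ: 3.960 + 1.080 + 0.264 + 1.060 + 2.160 → A₁ = 8.524 sabins.
Required A₂ = 0.161·162/2.14 = 12.188 sabins.
Absorption to add: 12.188 − 8.524 = 3.664 sabins.
Net gain per sq m: Δα = 0.71 − 0.04 = 0.67.
Panel area = 3.664 / 0.67 = 5.5 sq m.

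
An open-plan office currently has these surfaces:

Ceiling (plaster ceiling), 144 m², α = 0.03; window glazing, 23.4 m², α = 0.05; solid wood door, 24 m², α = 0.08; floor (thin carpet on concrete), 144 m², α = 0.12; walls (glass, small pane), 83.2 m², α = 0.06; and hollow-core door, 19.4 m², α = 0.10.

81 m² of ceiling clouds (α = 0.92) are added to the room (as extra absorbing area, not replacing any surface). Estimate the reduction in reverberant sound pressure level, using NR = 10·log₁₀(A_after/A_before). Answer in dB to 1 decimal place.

5.3 dB

A_before = Σ Sᵢαᵢ = 144×0.03 + 23.4×0.05 + 24×0.08 + 144×0.12 + 83.2×0.06 + 19.4×0.10 = 31.622 sabins.
Treatment contributes 81·0.92 = 74.520 sabins.
New total A_after = 106.142 sabins.
Reduction = 10 log₁₀(A_after/A_before) = 10 log₁₀(3.3566) = 5.3 dB.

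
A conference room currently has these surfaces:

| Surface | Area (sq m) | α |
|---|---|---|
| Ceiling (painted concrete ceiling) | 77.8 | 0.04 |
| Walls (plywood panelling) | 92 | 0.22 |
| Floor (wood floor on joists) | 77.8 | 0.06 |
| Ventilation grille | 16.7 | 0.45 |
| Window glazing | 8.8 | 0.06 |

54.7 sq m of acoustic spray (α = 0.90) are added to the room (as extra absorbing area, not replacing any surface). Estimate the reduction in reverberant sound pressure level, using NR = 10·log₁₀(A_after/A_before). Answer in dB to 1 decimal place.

3.7 dB

Total absorption A_before = 77.8×0.04 + 92×0.22 + 77.8×0.06 + 16.7×0.45 + 8.8×0.06
  = 3.112 + 20.240 + 4.668 + 7.515 + 0.528 = 36.063 sq m sabins.
Added absorption = 54.7 × 0.90 = 49.230 sabins.
A_after = 36.063 + 49.230 = 85.293 sabins.
Reduction = 10 log₁₀(A_after/A_before) = 10 log₁₀(2.3651) = 3.7 dB.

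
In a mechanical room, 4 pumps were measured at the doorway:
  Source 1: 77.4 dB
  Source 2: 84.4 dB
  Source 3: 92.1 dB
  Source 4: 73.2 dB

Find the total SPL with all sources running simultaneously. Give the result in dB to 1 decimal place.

93.0 dB

Converting to relative power and adding: 10^(77.4/10) + 10^(84.4/10) + 10^(92.1/10) + 10^(73.2/10) = 1.973e+09.
Combined level = 10 log₁₀(1.973e+09) = 93.0 dB.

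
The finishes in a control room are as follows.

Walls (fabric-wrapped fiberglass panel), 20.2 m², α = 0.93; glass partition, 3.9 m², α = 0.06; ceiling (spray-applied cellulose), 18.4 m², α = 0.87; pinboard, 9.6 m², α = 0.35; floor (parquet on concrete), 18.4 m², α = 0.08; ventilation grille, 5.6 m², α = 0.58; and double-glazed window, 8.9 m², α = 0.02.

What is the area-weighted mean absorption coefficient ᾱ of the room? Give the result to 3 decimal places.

Total surface area S = 85.0 m².
Weighted sum Σ Sα = 43.286.
ᾱ = A/S = 0.509.

0.509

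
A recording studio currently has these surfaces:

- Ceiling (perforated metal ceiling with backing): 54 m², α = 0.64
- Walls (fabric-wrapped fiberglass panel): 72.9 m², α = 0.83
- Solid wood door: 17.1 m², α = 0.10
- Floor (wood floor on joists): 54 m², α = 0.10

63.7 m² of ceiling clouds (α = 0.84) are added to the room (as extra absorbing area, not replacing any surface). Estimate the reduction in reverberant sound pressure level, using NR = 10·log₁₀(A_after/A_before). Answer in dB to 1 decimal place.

1.8 dB

A_before = Σ Sᵢαᵢ = 54·0.64 + 72.9·0.83 + 17.1·0.10 + 54·0.10 = 102.177 sabins.
Treatment contributes 63.7·0.84 = 53.508 sabins.
New total A_after = 155.685 sabins.
Reduction = 10 log₁₀(A_after/A_before) = 10 log₁₀(1.5237) = 1.8 dB.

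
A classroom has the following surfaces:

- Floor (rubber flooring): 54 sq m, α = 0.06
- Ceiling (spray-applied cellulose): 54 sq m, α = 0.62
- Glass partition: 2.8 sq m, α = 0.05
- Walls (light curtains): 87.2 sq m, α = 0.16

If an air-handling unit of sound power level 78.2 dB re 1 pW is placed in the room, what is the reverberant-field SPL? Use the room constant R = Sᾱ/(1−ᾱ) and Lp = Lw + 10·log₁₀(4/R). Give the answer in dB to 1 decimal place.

65.9 dB

Σ(Sᵢαᵢ) = 54×0.06 + 54×0.62 + 2.8×0.05 + 87.2×0.16 = 50.812; total area S = 198.0 sq m.
ᾱ = 0.2566, so room constant R = A/(1−ᾱ) = 68.351 sq m.
Lp = Lw + 10 log₁₀(4/R) = 78.2 -12.33 = 65.9 dB.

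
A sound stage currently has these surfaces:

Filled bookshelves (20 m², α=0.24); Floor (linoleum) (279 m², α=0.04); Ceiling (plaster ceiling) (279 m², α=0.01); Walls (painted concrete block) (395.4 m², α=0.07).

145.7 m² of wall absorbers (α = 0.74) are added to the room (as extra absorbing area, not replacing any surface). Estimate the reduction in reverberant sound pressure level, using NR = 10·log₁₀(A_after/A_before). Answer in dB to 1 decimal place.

5.2 dB

Total absorption A_before = 20·0.24 + 279·0.04 + 279·0.01 + 395.4·0.07
  = 4.800 + 11.160 + 2.790 + 27.678 = 46.428 m² sabins.
Added absorption = 145.7 × 0.74 = 107.818 sabins.
New total A_after = 154.246 sabins.
NR = 10·log₁₀(154.246/46.428) = 5.2 dB.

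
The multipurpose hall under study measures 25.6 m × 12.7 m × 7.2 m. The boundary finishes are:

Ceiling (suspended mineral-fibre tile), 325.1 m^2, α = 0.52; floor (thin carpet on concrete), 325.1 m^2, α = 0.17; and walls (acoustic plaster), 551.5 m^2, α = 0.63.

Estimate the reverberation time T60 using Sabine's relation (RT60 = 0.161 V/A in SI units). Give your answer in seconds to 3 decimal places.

Summing Sᵢαᵢ: 169.052 + 55.267 + 347.445 → A = 571.764 sabins.
Volume V = 25.6 × 12.7 × 7.2 = 2340.864 m³.
RT60 = 0.161 · V / A = 0.161 × 2340.864 / 571.764 = 0.659 s.

0.659 seconds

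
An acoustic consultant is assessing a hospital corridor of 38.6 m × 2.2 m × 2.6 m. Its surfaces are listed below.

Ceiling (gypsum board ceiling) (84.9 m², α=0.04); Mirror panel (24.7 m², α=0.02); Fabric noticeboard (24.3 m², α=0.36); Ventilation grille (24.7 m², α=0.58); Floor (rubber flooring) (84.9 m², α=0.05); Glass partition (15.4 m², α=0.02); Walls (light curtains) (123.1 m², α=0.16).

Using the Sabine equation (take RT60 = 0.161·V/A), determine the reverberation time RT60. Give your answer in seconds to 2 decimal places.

0.69 s

Total absorption A = 84.9*0.04 + 24.7*0.02 + 24.3*0.36 + 24.7*0.58 + 84.9*0.05 + 15.4*0.02 + 123.1*0.16
  = 3.396 + 0.494 + 8.748 + 14.326 + 4.245 + 0.308 + 19.696 = 51.213 m² sabins.
Room volume: 220.792 m³.
RT60 = 0.161 · V / A = 0.161 × 220.792 / 51.213 = 0.69 s.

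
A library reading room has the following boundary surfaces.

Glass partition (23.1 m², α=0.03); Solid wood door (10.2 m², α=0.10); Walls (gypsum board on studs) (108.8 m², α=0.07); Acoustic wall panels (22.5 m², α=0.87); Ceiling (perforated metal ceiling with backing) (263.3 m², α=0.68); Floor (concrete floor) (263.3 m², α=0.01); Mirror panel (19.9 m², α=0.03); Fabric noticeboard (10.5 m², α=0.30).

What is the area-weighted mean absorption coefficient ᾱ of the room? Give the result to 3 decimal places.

0.297

Total surface area S = 721.6 m².
A = 23.1*0.03 + 10.2*0.10 + 108.8*0.07 + 22.5*0.87 + 263.3*0.68 + 263.3*0.01 + 19.9*0.03 + 10.5*0.30 = 214.328 sabins.
ᾱ = 214.328 / 721.6 = 0.297.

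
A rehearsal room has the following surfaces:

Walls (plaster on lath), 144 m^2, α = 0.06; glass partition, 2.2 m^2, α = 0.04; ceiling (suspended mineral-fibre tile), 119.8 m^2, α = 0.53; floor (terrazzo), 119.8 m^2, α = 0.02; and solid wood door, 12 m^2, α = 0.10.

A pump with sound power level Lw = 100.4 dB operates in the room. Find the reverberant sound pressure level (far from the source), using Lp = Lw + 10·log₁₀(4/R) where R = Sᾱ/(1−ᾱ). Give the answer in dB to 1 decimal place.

86.7 dB

A = 75.818 sabins; S = 397.8 m^2.
ᾱ = 0.1906, so room constant R = A/(1−ᾱ) = 93.672 m^2.
Lp = Lw + 10 log₁₀(4/R) = 100.4 -13.70 = 86.7 dB.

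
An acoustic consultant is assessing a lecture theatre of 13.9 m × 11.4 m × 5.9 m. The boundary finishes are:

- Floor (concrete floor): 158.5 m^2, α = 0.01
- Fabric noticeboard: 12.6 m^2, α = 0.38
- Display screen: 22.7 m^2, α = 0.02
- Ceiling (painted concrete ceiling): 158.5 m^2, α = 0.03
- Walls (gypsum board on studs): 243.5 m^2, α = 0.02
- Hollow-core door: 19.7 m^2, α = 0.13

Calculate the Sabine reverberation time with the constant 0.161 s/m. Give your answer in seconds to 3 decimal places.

7.917 s

A = Σ Sᵢαᵢ = 158.5·0.01 + 12.6·0.38 + 22.7·0.02 + 158.5·0.03 + 243.5·0.02 + 19.7·0.13 = 19.013 sabins.
Volume V = 13.9 × 11.4 × 5.9 = 934.914 m³.
RT60 = 0.161 · V / A = 0.161 × 934.914 / 19.013 = 7.917 s.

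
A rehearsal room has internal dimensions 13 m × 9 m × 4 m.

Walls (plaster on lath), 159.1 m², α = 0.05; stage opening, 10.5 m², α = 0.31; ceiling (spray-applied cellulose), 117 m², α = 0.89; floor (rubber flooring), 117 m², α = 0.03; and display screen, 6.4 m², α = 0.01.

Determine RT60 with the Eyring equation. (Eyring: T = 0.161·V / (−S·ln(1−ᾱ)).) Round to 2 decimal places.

0.54 s

Total surface area S = 159.1 + 10.5 + 117 + 117 + 6.4 = 410.0 m².
Σ(Sᵢαᵢ) = 159.1×0.05 + 10.5×0.31 + 117×0.89 + 117×0.03 + 6.4×0.01 = 118.914.
Mean coefficient ᾱ = A/S = 0.2900.
Eyring denominator: −S ln(1−ᾱ) = 140.421.
V = 13 × 9 × 4 = 468 m³.
RT60 = 0.161 × 468 / 140.421 = 0.54 s.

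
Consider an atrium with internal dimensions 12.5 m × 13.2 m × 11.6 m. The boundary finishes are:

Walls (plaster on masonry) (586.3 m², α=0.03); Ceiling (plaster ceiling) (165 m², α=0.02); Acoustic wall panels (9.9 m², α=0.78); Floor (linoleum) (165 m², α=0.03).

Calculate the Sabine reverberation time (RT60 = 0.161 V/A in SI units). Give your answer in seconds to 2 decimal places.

9.18 s

Summing Sᵢαᵢ: 17.589 + 3.300 + 7.722 + 4.950 → A = 33.561 sabins.
Volume V = 12.5 × 13.2 × 11.6 = 1914 m³.
RT60 = 0.161 · V / A = 0.161 × 1914 / 33.561 = 9.18 s.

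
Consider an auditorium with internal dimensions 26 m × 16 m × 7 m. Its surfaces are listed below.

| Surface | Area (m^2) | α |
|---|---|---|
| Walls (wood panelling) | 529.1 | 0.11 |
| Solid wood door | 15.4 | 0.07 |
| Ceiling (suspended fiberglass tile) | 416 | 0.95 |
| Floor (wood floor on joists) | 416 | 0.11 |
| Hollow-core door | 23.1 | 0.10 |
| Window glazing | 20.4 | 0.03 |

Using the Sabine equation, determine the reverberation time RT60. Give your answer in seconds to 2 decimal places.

0.93 seconds

Summing Sᵢαᵢ: 58.201 + 1.078 + 395.200 + 45.760 + 2.310 + 0.612 → A = 503.161 sabins.
Room volume: 2912 m³.
Sabine: RT60 = 0.161 × 2912 / 503.161 = 0.93 s.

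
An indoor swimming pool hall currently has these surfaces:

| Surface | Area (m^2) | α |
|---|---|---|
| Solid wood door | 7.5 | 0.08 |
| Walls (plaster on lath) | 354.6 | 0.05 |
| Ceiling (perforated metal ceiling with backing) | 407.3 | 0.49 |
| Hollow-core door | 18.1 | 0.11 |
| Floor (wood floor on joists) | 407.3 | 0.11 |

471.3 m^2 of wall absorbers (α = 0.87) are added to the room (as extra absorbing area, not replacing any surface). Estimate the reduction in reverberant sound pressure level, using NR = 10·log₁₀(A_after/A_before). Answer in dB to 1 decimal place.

Total absorption A_before = 7.5·0.08 + 354.6·0.05 + 407.3·0.49 + 18.1·0.11 + 407.3·0.11
  = 0.600 + 17.730 + 199.577 + 1.991 + 44.803 = 264.701 m^2 sabins.
Treatment contributes 471.3·0.87 = 410.031 sabins.
New total A_after = 674.732 sabins.
Reduction = 10 log₁₀(A_after/A_before) = 10 log₁₀(2.5490) = 4.1 dB.

4.1 dB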